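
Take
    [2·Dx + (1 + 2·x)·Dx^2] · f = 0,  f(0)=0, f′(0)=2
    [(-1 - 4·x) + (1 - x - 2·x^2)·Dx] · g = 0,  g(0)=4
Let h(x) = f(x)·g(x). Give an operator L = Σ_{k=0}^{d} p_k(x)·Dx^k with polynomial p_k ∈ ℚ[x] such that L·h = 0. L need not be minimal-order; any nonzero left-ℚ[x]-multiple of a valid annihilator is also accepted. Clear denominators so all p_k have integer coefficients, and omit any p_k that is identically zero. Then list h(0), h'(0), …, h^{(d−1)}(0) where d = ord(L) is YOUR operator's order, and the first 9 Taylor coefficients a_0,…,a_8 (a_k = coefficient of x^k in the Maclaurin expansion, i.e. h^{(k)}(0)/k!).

L = (6 + 16·x) + (14·x + 20·x^2)·Dx + (-1 - x + 4·x^2 + 4·x^3)·Dx^2  (order 2).
h: a_k = 0, 8, 0, 80/3, 32/3, 448/5, 1024/15, 33664/105, 2304/7, …
ICs: h(0) = 0, h′(0) = 8.

f: a_k = 0, 2, -2, 8/3, -4, 32/5, -32/3, 128/7, -32, …
g: a_k = 4, 4, 12, 20, 44, 84, 172, 340, 684, …
L₀ := L_f ⊗_s L_g (sym. prod.), ord ≤ 2.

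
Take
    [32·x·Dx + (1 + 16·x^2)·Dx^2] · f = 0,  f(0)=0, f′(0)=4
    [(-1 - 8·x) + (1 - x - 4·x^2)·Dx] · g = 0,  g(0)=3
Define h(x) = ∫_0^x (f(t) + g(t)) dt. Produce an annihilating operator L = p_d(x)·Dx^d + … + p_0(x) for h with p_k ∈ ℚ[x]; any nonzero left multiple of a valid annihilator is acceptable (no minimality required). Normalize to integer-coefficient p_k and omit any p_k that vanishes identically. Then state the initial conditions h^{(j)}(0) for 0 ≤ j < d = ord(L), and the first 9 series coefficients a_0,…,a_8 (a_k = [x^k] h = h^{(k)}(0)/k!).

L = (160 - 640·x - 14848·x^2 - 36864·x^3 - 178176·x^4 - 98304·x^6)·Dx^2 + (-43 - 336·x - 16·x^2 - 3072·x^3 - 35072·x^4 - 124928·x^5 - 12288·x^6 - 98304·x^7)·Dx^3 + (5 + 23·x + 272·x^2 + 16·x^3 + 2368·x^4 - 5888·x^5 - 12288·x^6 - 4096·x^7 - 16384·x^8)·Dx^4  (order 4).
h: a_k = 0, 3, 7/2, 5, 17/12, 87/5, 1999/30, 543/7, -7123/56, …
ICs: h(0) = 0, h′(0) = 3, h′′(0) = 7, h′′′(0) = 30.

f: a_k = 0, 4, 0, -64/3, 0, 1024/5, 0, -16384/7, 0, …
g: a_k = 3, 3, 15, 27, 87, 195, 543, 1323, 3495, …
f+g: L₀ = lclm(L_f,L_g), ord ≤ 2+1.
h=∫h₀ ⇒ L = L₀·Dx.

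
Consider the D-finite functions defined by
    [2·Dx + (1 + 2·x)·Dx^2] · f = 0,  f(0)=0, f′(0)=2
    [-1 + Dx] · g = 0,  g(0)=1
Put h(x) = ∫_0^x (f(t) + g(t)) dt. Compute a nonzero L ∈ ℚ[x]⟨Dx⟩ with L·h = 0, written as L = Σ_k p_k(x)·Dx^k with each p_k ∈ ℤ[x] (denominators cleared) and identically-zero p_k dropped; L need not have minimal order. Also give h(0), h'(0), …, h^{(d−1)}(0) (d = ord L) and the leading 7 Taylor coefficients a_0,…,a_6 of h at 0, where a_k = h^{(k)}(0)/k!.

f: a_k = 0, 2, -2, 8/3, -4, 32/5, -32/3, …
g: a_k = 1, 1, 1/2, 1/6, 1/24, 1/120, 1/720, …
Sum ⇒ L₀ = lclm(L_f,L_g) in ℚ(x)⟨Dx⟩.
Integrate: L := L₀·Dx.
L = (-10 - 4·x)·Dx^2 + (7 - 4·x - 4·x^2)·Dx^3 + (3 + 8·x + 4·x^2)·Dx^4  (order 4).
h: a_k = 0, 1, 3/2, -1/2, 17/24, -19/24, 769/720, …
ICs: h(0) = 0, h′(0) = 1, h′′(0) = 3, h′′′(0) = -3.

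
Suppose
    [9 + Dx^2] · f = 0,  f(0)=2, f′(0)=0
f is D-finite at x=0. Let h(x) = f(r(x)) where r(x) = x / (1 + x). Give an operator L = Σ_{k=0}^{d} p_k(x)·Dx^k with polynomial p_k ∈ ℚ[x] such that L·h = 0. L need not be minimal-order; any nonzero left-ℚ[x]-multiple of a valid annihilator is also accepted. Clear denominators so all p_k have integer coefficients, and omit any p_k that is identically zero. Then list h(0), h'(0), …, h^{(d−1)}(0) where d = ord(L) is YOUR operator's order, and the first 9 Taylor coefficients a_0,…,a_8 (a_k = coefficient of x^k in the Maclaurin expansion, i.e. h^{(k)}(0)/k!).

L = 9 + (2 + 6·x + 6·x^2 + 2·x^3)·Dx + (1 + 4·x + 6·x^2 + 4·x^3 + x^4)·Dx^2  (order 2).
h: a_k = 2, 0, -9, 18, -81/4, 9, 819/40, -1377/20, 293553/2240, …
ICs: h(0) = 2, h′(0) = 0.

f: a_k = 2, 0, -9, 0, 27/4, 0, -81/40, 0, 729/2240, …
f∘r: x↦r, Dx↦Dx/r' in L_f ⇒ L₀.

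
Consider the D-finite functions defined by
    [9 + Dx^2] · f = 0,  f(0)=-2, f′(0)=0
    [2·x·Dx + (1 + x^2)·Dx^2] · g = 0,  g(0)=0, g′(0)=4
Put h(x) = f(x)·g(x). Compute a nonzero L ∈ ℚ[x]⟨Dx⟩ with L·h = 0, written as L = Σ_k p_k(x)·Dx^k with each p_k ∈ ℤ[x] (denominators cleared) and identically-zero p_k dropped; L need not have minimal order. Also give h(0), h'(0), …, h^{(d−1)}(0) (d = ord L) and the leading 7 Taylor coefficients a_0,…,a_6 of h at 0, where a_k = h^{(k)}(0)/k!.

L = (1170 + 3834·x^2 + 4779·x^4 + 2916·x^6 + 729·x^8) + (396·x + 1044·x^3 + 972·x^5 + 324·x^7)·Dx + (220 + 768·x^2 + 1026·x^4 + 648·x^6 + 162·x^8)·Dx^2 + (44·x + 116·x^3 + 108·x^5 + 36·x^7)·Dx^3 + (10 + 38·x^2 + 55·x^4 + 36·x^6 + 9·x^8)·Dx^4  (order 4).
h: a_k = 0, -8, 0, 116/3, 0, -203/5, 0, …
ICs: h(0) = 0, h′(0) = -8, h′′(0) = 0, h′′′(0) = 232.

f: a_k = -2, 0, 9, 0, -27/4, 0, 81/40, …
g: a_k = 0, 4, 0, -4/3, 0, 4/5, 0, …
f·g: L₀ = L_f ⊗_s L_g, ord ≤ 2·2.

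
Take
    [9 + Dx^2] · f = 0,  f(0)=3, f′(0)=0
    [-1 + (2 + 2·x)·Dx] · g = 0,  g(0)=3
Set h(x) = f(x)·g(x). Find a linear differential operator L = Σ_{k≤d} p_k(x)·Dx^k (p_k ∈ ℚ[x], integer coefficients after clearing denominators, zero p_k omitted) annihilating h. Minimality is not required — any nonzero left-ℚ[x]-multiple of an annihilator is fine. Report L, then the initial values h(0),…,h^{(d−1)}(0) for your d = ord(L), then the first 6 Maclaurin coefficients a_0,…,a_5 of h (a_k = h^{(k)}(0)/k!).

L = (39 + 72·x + 36·x^2) + (-4 - 4·x)·Dx + (4 + 8·x + 4·x^2)·Dx^2  (order 2).
h: a_k = 9, 9/2, -333/8, -315/16, 4491/128, 3303/256, …
ICs: h(0) = 9, h′(0) = 9/2.

f: a_k = 3, 0, -27/2, 0, 81/8, 0, …
g: a_k = 3, 3/2, -3/8, 3/16, -15/128, 21/256, …
L₀ := L_f ⊗_s L_g (sym. prod.), ord ≤ 2.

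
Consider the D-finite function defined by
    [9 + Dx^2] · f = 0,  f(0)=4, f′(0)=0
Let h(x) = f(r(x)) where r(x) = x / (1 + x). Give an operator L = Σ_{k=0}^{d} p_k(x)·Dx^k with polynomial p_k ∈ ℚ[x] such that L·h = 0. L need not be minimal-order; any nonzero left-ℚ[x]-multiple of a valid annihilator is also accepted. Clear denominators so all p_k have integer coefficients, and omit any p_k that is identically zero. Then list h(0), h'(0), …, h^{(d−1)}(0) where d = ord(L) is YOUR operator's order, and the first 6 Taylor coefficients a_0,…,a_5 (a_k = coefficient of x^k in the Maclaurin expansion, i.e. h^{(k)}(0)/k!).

L = 9 + (2 + 6·x + 6·x^2 + 2·x^3)·Dx + (1 + 4·x + 6·x^2 + 4·x^3 + x^4)·Dx^2  (order 2).
h: a_k = 4, 0, -18, 36, -81/2, 18, …
ICs: h(0) = 4, h′(0) = 0.

f: a_k = 4, 0, -18, 0, 27/2, 0, …
f∘r: x↦r, Dx↦Dx/r' in L_f ⇒ L₀.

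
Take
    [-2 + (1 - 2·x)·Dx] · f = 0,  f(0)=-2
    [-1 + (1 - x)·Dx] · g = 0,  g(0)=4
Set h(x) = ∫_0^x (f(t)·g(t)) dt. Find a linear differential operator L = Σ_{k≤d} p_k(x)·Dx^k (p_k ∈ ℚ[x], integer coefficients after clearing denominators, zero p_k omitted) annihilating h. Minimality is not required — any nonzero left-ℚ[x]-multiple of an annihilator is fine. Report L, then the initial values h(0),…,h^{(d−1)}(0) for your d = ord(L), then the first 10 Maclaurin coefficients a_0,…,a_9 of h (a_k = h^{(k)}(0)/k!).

f: a_k = -2, -4, -8, -16, -32, -64, -128, -256, -512, -1024, …
g: a_k = 4, 4, 4, 4, 4, 4, 4, 4, 4, 4, …
Product ⇒ symmetric product L₀, ord ≤ 1.
h=∫₀ˣh₀: take L = L₀·Dx.
L = (-3 + 4·x)·Dx + (1 - 3·x + 2·x^2)·Dx^2  (order 2).
h: a_k = 0, -8, -12, -56/3, -30, -248/5, -84, -1016/7, -255, -4088/9, …
ICs: h(0) = 0, h′(0) = -8.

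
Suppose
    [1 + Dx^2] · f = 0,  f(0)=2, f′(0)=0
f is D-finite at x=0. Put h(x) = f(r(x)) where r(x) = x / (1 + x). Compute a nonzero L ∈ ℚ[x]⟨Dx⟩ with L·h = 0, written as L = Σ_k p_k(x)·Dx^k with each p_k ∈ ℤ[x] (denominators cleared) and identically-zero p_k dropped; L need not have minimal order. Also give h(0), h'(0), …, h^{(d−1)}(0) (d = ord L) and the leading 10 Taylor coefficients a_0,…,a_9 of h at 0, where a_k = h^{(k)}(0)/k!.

L = 1 + (2 + 6·x + 6·x^2 + 2·x^3)·Dx + (1 + 4·x + 6·x^2 + 4·x^3 + x^4)·Dx^2  (order 2).
h: a_k = 2, 0, -1, 2, -35/12, 11/3, -1501/360, 87/20, -16699/4032, 8791/2520, …
ICs: h(0) = 2, h′(0) = 0.

f: a_k = 2, 0, -1, 0, 1/12, 0, -1/360, 0, 1/20160, 0, …
L₀ from L_f via x↦r, Dx↦r'^{-1}Dx.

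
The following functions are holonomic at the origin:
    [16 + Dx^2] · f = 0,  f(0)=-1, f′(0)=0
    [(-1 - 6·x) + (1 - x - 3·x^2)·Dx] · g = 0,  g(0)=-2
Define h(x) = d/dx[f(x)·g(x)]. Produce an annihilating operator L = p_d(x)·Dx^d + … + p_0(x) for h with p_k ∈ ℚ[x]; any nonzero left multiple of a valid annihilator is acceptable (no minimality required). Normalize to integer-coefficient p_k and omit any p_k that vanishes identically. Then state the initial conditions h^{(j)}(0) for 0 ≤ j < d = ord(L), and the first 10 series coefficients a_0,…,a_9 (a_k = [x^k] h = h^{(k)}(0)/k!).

L = (-26 - 256·x - 640·x^2 + 768·x^3 + 1152·x^4) + (-7 - 26·x + 144·x^2 + 288·x^3)·Dx + (5 - 13·x - 31·x^2 + 48·x^3 + 72·x^4)·Dx^2  (order 2).
h: a_k = 2, -16, -6, -56/3, -160/3, -3244/15, -21434/45, -435776/315, -118774/35, -25413484/2835, …
ICs: h(0) = 2, h′(0) = -16.

f: a_k = -1, 0, 8, 0, -32/3, 0, 256/45, 0, -512/315, 0, …
g: a_k = -2, -2, -8, -14, -38, -80, -194, -434, -1016, -2318, …
Product ⇒ symmetric product L₀, ord ≤ 2.
h=h₀': d/dx-closure on L₀ ⇒ L.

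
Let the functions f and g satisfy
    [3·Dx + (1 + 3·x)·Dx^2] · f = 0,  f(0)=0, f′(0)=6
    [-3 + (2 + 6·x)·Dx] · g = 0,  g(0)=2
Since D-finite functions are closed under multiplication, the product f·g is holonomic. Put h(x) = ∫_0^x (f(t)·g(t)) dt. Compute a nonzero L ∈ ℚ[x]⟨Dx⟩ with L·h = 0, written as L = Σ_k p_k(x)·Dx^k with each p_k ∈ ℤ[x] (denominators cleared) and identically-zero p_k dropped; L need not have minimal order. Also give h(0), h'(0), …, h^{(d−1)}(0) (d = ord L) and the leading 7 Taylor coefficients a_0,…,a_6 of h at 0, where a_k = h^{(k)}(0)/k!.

L = 9·Dx + (4 + 24·x + 36·x^2)·Dx^3  (order 3).
h: a_k = 0, 0, 6, 0, -9/8, 27/10, -1917/320, …
ICs: h(0) = 0, h′(0) = 0, h′′(0) = 12.

f: a_k = 0, 6, -9, 18, -81/2, 486/5, -243, …
g: a_k = 2, 3, -9/4, 27/8, -405/64, 1701/128, -15309/512, …
Sym-product of L_f,L_g gives L₀ (≤ ord 2).
h=∫₀ˣh₀: take L = L₀·Dx.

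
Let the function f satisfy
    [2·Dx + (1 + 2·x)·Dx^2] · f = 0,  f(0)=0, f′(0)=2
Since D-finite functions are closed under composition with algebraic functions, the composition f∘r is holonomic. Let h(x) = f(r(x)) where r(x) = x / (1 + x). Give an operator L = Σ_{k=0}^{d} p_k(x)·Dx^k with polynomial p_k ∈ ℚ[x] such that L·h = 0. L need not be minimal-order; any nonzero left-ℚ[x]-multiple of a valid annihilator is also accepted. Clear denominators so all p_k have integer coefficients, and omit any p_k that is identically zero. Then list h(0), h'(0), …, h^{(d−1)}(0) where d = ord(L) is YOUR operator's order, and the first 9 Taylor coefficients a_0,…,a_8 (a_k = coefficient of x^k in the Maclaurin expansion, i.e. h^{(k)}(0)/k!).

L = (4 + 6·x)·Dx + (1 + 4·x + 3·x^2)·Dx^2  (order 2).
h: a_k = 0, 2, -4, 26/3, -20, 242/5, -364/3, 2186/7, -820, …
ICs: h(0) = 0, h′(0) = 2.

f: a_k = 0, 2, -2, 8/3, -4, 32/5, -32/3, 128/7, -32, …
L₀ from L_f via x↦r, Dx↦r'^{-1}Dx.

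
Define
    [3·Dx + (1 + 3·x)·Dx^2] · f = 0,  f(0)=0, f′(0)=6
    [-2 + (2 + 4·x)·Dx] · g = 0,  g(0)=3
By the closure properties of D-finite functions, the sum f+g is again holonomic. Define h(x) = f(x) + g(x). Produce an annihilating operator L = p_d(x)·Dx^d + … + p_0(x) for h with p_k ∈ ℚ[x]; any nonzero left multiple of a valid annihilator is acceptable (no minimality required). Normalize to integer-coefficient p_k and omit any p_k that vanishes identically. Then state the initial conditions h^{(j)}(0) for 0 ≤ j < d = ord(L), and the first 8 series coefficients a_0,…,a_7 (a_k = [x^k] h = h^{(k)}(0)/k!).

f: a_k = 0, 6, -9, 18, -81/2, 486/5, -243, 4374/7, …
g: a_k = 3, 3, -3/2, 3/2, -15/8, 21/8, -63/16, 99/16, …
Sum ⇒ L₀ = lclm(L_f,L_g) in ℚ(x)⟨Dx⟩.
L = (18 + 18·x)·Dx + (30 + 108·x + 90·x^2)·Dx^2 + (4 + 26·x + 54·x^2 + 36·x^3)·Dx^3  (order 3).
h: a_k = 3, 9, -21/2, 39/2, -339/8, 3993/40, -3951/16, 70677/112, …
ICs: h(0) = 3, h′(0) = 9, h′′(0) = -21.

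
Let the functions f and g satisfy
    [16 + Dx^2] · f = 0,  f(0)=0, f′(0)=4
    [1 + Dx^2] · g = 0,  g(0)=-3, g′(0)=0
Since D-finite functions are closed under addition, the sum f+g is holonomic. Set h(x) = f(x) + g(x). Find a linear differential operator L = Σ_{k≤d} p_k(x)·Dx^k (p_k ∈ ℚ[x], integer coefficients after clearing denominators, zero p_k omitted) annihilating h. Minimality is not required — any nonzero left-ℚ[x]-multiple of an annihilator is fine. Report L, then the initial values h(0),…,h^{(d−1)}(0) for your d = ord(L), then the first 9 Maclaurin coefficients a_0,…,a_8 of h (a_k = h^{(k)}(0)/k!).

f: a_k = 0, 4, 0, -32/3, 0, 128/15, 0, -1024/315, 0, …
g: a_k = -3, 0, 3/2, 0, -1/8, 0, 1/240, 0, -1/13440, …
h₀=f+g: left-lcm gives L₀, ord ≤ 4.
L = 16 + 17·Dx^2 + Dx^4  (order 4).
h: a_k = -3, 4, 3/2, -32/3, -1/8, 128/15, 1/240, -1024/315, -1/13440, …
ICs: h(0) = -3, h′(0) = 4, h′′(0) = 3, h′′′(0) = -64.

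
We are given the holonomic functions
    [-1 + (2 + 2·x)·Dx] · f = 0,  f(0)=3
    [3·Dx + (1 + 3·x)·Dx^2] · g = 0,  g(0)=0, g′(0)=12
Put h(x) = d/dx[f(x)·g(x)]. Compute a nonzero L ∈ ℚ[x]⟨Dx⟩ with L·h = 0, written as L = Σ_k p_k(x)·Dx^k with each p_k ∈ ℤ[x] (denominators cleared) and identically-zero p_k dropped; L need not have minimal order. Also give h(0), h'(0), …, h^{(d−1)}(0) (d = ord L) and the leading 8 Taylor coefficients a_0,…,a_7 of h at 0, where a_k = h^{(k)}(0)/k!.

f: a_k = 3, 3/2, -3/8, 3/16, -15/128, 21/256, -63/1024, 99/2048, …
g: a_k = 0, 12, -18, 36, -81, 972/5, -486, 8748/7, …
Sym-product of L_f,L_g gives L₀ (≤ ord 2).
Derive L from L₀ (diff closure).
L = (-13 - 6·x + 3·x^2) + (-32 - 56·x + 24·x^3)·Dx + (-4 - 16·x - 8·x^2 + 16·x^3 + 12·x^4)·Dx^2  (order 2).
h: a_k = 36, -72, 459/2, -720, 70947/32, -540567/80, 26213571/1280, -34648749/560, …
ICs: h(0) = 36, h′(0) = -72.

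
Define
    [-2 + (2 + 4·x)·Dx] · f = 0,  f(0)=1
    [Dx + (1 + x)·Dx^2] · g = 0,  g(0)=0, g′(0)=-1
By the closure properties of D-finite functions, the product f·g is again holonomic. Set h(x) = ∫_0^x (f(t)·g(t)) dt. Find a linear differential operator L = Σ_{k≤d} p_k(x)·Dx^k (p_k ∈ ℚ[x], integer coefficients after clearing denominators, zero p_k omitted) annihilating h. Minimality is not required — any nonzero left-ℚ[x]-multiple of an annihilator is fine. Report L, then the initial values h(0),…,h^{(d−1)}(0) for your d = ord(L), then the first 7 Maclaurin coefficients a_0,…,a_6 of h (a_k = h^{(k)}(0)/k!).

L = (2 + x)·Dx + (-1 - 2·x)·Dx^2 + (1 + 5·x + 8·x^2 + 4·x^3)·Dx^3  (order 3).
h: a_k = 0, 0, -1/2, -1/6, 1/6, -1/6, 131/720, …
ICs: h(0) = 0, h′(0) = 0, h′′(0) = -1.

f: a_k = 1, 1, -1/2, 1/2, -5/8, 7/8, -21/16, …
g: a_k = 0, -1, 1/2, -1/3, 1/4, -1/5, 1/6, …
L₀ := L_f ⊗_s L_g (sym. prod.), ord ≤ 2.
h=∫₀ˣh₀: take L = L₀·Dx.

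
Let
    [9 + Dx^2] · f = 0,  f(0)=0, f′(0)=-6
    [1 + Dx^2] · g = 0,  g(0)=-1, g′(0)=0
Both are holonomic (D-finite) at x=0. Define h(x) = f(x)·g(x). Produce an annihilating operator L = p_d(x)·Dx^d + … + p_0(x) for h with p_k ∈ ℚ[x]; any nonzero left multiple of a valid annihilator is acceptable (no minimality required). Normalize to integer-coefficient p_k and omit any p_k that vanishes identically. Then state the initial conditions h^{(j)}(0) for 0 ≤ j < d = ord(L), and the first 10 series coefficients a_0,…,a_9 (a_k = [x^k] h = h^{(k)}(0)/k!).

L = 64 + 20·Dx^2 + Dx^4  (order 4).
h: a_k = 0, 6, 0, -12, 0, 44/5, 0, -344/105, 0, 76/105, …
ICs: h(0) = 0, h′(0) = 6, h′′(0) = 0, h′′′(0) = -72.

f: a_k = 0, -6, 0, 9, 0, -81/20, 0, 243/280, 0, -243/2240, …
g: a_k = -1, 0, 1/2, 0, -1/24, 0, 1/720, 0, -1/40320, 0, …
Sym-product of L_f,L_g gives L₀ (≤ ord 4).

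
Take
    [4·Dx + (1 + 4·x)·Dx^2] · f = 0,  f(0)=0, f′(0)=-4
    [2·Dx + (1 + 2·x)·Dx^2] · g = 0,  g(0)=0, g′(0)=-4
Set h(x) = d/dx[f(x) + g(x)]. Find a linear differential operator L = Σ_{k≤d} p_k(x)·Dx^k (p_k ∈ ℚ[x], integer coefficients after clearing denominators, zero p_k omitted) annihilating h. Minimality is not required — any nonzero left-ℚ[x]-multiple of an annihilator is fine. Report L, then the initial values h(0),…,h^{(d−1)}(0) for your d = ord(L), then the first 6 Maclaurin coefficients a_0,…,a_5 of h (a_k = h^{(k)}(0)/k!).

L = 16 + (12 + 32·x)·Dx + (1 + 6·x + 8·x^2)·Dx^2  (order 2).
h: a_k = -8, 24, -80, 288, -1088, 4224, …
ICs: h(0) = -8, h′(0) = 24.

f: a_k = 0, -4, 8, -64/3, 64, -1024/5, …
g: a_k = 0, -4, 4, -16/3, 8, -64/5, …
Sum ⇒ L₀ = lclm(L_f,L_g) in ℚ(x)⟨Dx⟩.
h₀' ⇒ L via d/dx closure of L₀.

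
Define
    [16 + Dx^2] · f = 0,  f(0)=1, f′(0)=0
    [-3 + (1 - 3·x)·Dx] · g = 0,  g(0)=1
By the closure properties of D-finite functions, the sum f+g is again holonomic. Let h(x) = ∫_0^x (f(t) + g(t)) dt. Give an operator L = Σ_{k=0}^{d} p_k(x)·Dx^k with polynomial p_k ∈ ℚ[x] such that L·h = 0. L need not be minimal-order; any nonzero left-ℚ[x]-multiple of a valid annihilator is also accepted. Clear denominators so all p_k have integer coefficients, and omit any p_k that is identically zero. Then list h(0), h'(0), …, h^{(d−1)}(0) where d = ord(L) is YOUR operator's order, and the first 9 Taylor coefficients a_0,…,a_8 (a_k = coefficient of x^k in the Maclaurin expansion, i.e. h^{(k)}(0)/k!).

f: a_k = 1, 0, -8, 0, 32/3, 0, -256/45, 0, 512/315, …
g: a_k = 1, 3, 9, 27, 81, 243, 729, 2187, 6561, …
Weyl lclm of L_f,L_g ⇒ L₀ (ord ≤ 3).
Integrate: L := L₀·Dx.
L = (-1680 + 2304·x - 3456·x^2)·Dx + (272 - 1584·x + 3456·x^2 - 3456·x^3)·Dx^2 + (-105 + 144·x - 216·x^2)·Dx^3 + (17 - 99·x + 216·x^2 - 216·x^3)·Dx^4  (order 4).
h: a_k = 0, 2, 3/2, 1/3, 27/4, 55/3, 81/2, 32549/315, 2187/8, …
ICs: h(0) = 0, h′(0) = 2, h′′(0) = 3, h′′′(0) = 2.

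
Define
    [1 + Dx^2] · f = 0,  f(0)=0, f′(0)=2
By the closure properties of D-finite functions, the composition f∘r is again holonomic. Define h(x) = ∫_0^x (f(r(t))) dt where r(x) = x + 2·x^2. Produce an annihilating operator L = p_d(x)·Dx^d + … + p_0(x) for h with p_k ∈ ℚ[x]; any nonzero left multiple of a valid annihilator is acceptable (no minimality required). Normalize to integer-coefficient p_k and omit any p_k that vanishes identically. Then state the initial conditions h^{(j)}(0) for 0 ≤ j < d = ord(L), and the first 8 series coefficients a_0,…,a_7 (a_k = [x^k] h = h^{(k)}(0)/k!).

L = (1 + 12·x + 48·x^2 + 64·x^3)·Dx - 4·Dx^2 + (1 + 4·x)·Dx^3  (order 3).
h: a_k = 0, 0, 1, 4/3, -1/12, -2/5, -239/360, -5/14, …
ICs: h(0) = 0, h′(0) = 0, h′′(0) = 2.

f: a_k = 0, 2, 0, -1/3, 0, 1/60, 0, -1/2520, …
f∘r: x↦r, Dx↦Dx/r' in L_f ⇒ L₀.
Integrate: L := L₀·Dx.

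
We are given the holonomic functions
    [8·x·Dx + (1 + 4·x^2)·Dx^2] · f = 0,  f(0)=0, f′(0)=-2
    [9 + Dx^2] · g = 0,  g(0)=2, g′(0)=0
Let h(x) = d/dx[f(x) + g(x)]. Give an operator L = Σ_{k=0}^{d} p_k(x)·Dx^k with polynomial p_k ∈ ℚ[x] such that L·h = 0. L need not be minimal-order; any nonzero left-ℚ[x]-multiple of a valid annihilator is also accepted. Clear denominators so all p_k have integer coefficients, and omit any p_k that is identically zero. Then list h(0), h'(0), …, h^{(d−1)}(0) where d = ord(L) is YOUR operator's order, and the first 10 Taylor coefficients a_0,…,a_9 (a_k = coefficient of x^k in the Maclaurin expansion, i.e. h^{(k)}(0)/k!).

L = (-2808·x + 19008·x^3 + 10368·x^5) + (9 + 1548·x^2 + 7344·x^4 + 5184·x^6)·Dx + (-312·x + 2112·x^3 + 1152·x^5)·Dx^2 + (1 + 172·x^2 + 816·x^4 + 576·x^6)·Dx^3  (order 3).
h: a_k = -2, -18, 8, 27, -32, -243/20, 128, 729/280, -512, -729/2240, …
ICs: h(0) = -2, h′(0) = -18, h′′(0) = 16.

f: a_k = 0, -2, 0, 8/3, 0, -32/5, 0, 128/7, 0, -512/9, …
g: a_k = 2, 0, -9, 0, 27/4, 0, -81/40, 0, 729/2240, 0, …
f+g: L₀ = lclm(L_f,L_g), ord ≤ 2+2.
h=h₀': d/dx-closure on L₀ ⇒ L.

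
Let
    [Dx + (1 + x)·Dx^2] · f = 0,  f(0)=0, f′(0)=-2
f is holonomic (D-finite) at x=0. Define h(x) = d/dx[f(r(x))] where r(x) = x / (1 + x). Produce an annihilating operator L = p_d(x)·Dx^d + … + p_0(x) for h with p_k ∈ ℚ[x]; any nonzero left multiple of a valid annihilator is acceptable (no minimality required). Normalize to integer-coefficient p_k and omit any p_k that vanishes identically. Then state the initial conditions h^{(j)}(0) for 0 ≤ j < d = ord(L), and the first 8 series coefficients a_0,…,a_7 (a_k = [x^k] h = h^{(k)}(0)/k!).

L = (3 + 4·x) + (1 + 3·x + 2·x^2)·Dx  (order 1).
h: a_k = -2, 6, -14, 30, -62, 126, -254, 510, …
ICs: h(0) = -2.

f: a_k = 0, -2, 1, -2/3, 1/2, -2/5, 1/3, -2/7, …
Change of var in L_f (x↦r) gives L₀.
Derive L from L₀ (diff closure).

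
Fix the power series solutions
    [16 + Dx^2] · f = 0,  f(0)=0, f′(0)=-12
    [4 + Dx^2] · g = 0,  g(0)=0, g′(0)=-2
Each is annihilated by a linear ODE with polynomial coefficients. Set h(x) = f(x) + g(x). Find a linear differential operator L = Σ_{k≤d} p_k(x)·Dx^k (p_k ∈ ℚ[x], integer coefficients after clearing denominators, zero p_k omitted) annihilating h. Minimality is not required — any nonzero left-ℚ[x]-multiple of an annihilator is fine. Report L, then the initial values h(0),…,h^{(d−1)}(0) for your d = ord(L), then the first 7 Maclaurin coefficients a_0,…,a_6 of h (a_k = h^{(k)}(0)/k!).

f: a_k = 0, -12, 0, 32, 0, -128/5, 0, …
g: a_k = 0, -2, 0, 4/3, 0, -4/15, 0, …
L₀ := lclm(L_f,L_g); ord L₀ ≤ 2+2.
L = 64 + 20·Dx^2 + Dx^4  (order 4).
h: a_k = 0, -14, 0, 100/3, 0, -388/15, 0, …
ICs: h(0) = 0, h′(0) = -14, h′′(0) = 0, h′′′(0) = 200.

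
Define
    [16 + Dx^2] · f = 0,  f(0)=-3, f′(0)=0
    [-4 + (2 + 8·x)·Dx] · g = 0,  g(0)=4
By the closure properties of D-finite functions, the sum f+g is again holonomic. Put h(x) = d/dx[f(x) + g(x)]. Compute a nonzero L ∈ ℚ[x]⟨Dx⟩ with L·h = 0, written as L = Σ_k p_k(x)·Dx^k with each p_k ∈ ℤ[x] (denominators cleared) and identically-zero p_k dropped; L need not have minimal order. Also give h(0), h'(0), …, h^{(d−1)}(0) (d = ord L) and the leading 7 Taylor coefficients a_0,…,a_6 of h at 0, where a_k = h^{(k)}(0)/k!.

L = (-608 - 1024·x - 2048·x^2) + (-112 - 960·x - 3072·x^2 - 4096·x^3)·Dx + (-38 - 64·x - 128·x^2)·Dx^2 + (-7 - 60·x - 192·x^2 - 256·x^3)·Dx^3  (order 3).
h: a_k = 8, 32, 48, -288, 560, -9568/5, 7392, …
ICs: h(0) = 8, h′(0) = 32, h′′(0) = 96.

f: a_k = -3, 0, 24, 0, -32, 0, 256/15, …
g: a_k = 4, 8, -8, 16, -40, 112, -336, …
L₀ := lclm(L_f,L_g); ord L₀ ≤ 2+1.
Derive L from L₀ (diff closure).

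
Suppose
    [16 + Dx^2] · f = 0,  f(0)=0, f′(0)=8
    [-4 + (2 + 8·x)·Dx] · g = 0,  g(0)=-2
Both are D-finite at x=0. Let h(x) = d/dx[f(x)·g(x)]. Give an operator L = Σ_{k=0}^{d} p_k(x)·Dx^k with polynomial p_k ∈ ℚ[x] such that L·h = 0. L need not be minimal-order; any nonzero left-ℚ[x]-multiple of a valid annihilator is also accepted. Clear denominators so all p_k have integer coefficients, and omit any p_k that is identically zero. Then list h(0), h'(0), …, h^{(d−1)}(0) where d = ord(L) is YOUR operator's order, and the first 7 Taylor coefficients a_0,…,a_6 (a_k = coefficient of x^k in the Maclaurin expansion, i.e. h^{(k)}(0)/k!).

f: a_k = 0, 8, 0, -64/3, 0, 256/15, 0, …
g: a_k = -2, -4, 4, -8, 20, -56, 168, …
L₀ := L_f ⊗_s L_g (sym. prod.), ord ≤ 2.
Derive L from L₀ (diff closure).
L = (212 + 2304·x + 8704·x^2 + 16384·x^3 + 16384·x^4) + (-4 - 144·x - 768·x^2 - 1024·x^3)·Dx + (7 + 88·x + 432·x^2 + 1024·x^3 + 1024·x^4)·Dx^2  (order 2).
h: a_k = -16, -64, 224, 256/3, 608/3, -10368/5, 62912/9, …
ICs: h(0) = -16, h′(0) = -64.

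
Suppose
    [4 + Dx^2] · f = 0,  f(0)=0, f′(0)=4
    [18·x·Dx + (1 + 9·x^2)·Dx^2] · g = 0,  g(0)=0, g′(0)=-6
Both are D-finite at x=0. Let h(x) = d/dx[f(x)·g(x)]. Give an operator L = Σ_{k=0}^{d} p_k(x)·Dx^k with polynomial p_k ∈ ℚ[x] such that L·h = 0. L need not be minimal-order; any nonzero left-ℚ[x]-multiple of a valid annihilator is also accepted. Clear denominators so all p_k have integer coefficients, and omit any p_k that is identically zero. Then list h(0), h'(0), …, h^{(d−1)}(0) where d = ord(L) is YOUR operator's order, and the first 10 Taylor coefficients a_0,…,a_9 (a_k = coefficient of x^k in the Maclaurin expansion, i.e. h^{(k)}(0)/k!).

f: a_k = 0, 4, 0, -8/3, 0, 8/15, 0, -16/315, 0, 8/2835, …
g: a_k = 0, -6, 0, 18, 0, -486/5, 0, 4374/7, 0, -4374, …
h₀=f·g: eliminate ⇒ L₀, order ≤ 2·2.
Differentiate: ansatz ord ≤ ord L₀ ⇒ L.
L = (52480 + 1115424·x^2 + 18751824·x^4 + 15209856·x^6 + 3464208·x^8 - 11337408·x^10 + 34012224·x^12) + (31032·x + 1320624·x^3 + 10701720·x^5 + 13646880·x^7 + 18895680·x^9 + 34012224·x^11)·Dx + (13640 + 300780·x^2 + 4978584·x^4 + 5269212·x^6 + 3621672·x^8 + 2834352·x^10 + 17006112·x^12)·Dx^2 + (7758·x + 330156·x^3 + 2675430·x^5 + 3411720·x^7 + 4723920·x^9 + 8503056·x^11)·Dx^3 + (130 + 5481·x^2 + 72657·x^4 + 366687·x^6 + 688905·x^8 + 1417176·x^10 + 2125764·x^12)·Dx^4  (order 4).
h: a_k = 0, -48, 0, 352, 0, -2640, 0, 332224/15, 0, -181582288/945, …
ICs: h(0) = 0, h′(0) = -48, h′′(0) = 0, h′′′(0) = 2112.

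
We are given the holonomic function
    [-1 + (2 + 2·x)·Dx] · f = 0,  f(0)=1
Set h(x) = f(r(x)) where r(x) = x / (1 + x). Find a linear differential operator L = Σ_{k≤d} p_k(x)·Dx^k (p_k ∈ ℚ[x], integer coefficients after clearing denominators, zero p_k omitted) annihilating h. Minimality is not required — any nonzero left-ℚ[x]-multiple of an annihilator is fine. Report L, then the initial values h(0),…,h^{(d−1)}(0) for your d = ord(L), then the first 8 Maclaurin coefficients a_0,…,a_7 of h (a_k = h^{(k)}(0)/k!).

f: a_k = 1, 1/2, -1/8, 1/16, -5/128, 7/256, -21/1024, 33/2048, …
L₀ from L_f via x↦r, Dx↦r'^{-1}Dx.
L = -1 + (2 + 6·x + 4·x^2)·Dx  (order 1).
h: a_k = 1, 1/2, -5/8, 13/16, -141/128, 399/256, -2353/1024, 7205/2048, …
ICs: h(0) = 1.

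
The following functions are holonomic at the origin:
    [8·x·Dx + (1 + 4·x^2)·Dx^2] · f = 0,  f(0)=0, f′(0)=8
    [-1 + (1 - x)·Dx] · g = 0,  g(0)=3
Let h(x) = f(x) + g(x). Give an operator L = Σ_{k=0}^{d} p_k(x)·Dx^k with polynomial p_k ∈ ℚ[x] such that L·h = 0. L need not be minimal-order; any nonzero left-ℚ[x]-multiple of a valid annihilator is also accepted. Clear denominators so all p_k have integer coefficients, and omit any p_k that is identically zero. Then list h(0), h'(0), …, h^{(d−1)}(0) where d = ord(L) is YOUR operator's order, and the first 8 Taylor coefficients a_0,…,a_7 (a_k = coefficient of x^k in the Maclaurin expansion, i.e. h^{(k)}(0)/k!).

L = (8 - 32·x - 96·x^2)·Dx + (-7 + 8·x + 20·x^2 - 96·x^3)·Dx^2 + (1 + 3·x + 12·x^3 - 16·x^4)·Dx^3  (order 3).
h: a_k = 3, 11, 3, -23/3, 3, 143/5, 3, -491/7, …
ICs: h(0) = 3, h′(0) = 11, h′′(0) = 6.

f: a_k = 0, 8, 0, -32/3, 0, 128/5, 0, -512/7, …
g: a_k = 3, 3, 3, 3, 3, 3, 3, 3, …
L₀ := lclm(L_f,L_g); ord L₀ ≤ 2+1.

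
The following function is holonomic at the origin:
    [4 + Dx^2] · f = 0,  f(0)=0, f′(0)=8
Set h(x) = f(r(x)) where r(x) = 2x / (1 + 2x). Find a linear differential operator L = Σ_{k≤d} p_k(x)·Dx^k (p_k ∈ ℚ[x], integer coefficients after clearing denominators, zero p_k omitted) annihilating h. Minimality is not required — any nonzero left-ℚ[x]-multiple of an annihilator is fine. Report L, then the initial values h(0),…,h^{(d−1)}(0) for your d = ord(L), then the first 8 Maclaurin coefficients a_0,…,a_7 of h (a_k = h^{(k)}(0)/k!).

f: a_k = 0, 8, 0, -16/3, 0, 16/15, 0, -32/315, …
Substitute x→r, Dx→(1/r')Dx; clear ⇒ L₀.
L = 16 + (4 + 24·x + 48·x^2 + 32·x^3)·Dx + (1 + 8·x + 24·x^2 + 32·x^3 + 16·x^4)·Dx^2  (order 2).
h: a_k = 0, 16, -32, 64/3, 128, -11008/15, 2560, -2262016/315, …
ICs: h(0) = 0, h′(0) = 16.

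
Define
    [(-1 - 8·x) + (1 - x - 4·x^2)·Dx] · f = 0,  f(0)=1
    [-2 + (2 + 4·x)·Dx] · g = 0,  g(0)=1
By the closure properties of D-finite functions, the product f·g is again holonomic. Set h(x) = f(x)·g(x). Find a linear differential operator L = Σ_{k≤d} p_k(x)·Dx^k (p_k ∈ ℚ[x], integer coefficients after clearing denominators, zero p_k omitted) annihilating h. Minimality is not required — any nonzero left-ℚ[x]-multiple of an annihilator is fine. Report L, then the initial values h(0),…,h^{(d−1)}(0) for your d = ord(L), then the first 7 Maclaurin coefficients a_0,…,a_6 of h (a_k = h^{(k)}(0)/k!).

f: a_k = 1, 1, 5, 9, 29, 65, 181, …
g: a_k = 1, 1, -1/2, 1/2, -5/8, 7/8, -21/16, …
f·g: L₀ = L_f ⊗_s L_g, ord ≤ 1·1.
L = (2 + 9·x + 12·x^2) + (-1 - x + 6·x^2 + 8·x^3)·Dx  (order 1).
h: a_k = 1, 2, 11/2, 14, 283/8, 369/4, 3719/16, …
ICs: h(0) = 1.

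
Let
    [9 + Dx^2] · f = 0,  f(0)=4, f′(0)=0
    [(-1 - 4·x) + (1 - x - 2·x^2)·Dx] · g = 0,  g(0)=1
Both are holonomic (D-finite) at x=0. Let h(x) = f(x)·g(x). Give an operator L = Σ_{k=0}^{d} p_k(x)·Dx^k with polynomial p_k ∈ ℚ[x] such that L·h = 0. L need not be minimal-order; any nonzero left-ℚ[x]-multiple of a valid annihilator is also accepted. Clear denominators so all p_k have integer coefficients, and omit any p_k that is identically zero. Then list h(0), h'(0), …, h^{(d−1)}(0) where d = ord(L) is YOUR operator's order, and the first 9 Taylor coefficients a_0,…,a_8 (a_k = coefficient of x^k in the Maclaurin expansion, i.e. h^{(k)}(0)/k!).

f: a_k = 4, 0, -18, 0, 27/2, 0, -81/20, 0, 729/1120, …
g: a_k = 1, 1, 3, 5, 11, 21, 43, 85, 171, …
h₀=f·g: eliminate ⇒ L₀, order ≤ 2·1.
L = (-5 + 9·x + 18·x^2) + (2 + 8·x)·Dx + (-1 + x + 2·x^2)·Dx^2  (order 2).
h: a_k = 4, 4, -6, 2, 7/2, 15/2, 209/20, 509/20, 52641/1120, …
ICs: h(0) = 4, h′(0) = 4.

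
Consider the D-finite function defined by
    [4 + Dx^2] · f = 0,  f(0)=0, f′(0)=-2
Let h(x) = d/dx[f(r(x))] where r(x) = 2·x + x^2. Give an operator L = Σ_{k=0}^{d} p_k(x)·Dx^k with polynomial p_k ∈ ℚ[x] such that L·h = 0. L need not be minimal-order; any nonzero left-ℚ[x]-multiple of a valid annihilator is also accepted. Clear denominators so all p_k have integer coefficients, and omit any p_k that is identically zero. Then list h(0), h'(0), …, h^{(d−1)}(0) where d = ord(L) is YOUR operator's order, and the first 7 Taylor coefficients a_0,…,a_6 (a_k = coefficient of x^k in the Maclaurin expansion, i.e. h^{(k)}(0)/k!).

f: a_k = 0, -2, 0, 4/3, 0, -4/15, 0, …
L₀ from L_f via x↦r, Dx↦r'^{-1}Dx.
Differentiate: ansatz ord ≤ ord L₀ ⇒ L.
L = (19 + 64·x + 96·x^2 + 64·x^3 + 16·x^4) + (-3 - 3·x)·Dx + (1 + 2·x + x^2)·Dx^2  (order 2).
h: a_k = -4, -4, 32, 64, -8/3, -120, -5696/45, …
ICs: h(0) = -4, h′(0) = -4.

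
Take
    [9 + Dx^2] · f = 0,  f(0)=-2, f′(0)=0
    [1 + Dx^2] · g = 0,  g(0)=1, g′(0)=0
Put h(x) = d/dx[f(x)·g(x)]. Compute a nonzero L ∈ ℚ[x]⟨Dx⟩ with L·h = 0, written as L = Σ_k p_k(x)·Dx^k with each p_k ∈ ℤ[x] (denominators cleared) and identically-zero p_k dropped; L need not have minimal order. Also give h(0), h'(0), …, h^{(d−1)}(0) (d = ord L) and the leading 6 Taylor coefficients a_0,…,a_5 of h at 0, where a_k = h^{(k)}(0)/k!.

f: a_k = -2, 0, 9, 0, -27/4, 0, …
g: a_k = 1, 0, -1/2, 0, 1/24, 0, …
h₀=f·g: eliminate ⇒ L₀, order ≤ 2·2.
h=h₀': d/dx-closure on L₀ ⇒ L.
L = 64 + 20·Dx^2 + Dx^4  (order 4).
h: a_k = 0, 20, 0, -136/3, 0, 104/3, …
ICs: h(0) = 0, h′(0) = 20, h′′(0) = 0, h′′′(0) = -272.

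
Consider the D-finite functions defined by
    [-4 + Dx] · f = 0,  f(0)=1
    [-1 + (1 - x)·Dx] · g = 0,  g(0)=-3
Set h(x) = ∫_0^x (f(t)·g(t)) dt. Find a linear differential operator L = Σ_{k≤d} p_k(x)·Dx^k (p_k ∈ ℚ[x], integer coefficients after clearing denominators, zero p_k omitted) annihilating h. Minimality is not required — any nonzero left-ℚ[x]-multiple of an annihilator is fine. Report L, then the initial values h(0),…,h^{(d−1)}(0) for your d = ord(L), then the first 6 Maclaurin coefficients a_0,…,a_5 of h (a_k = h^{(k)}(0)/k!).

L = (5 - 4·x)·Dx + (-1 + x)·Dx^2  (order 2).
h: a_k = 0, -3, -15/2, -13, -71/4, -103/5, …
ICs: h(0) = 0, h′(0) = -3.

f: a_k = 1, 4, 8, 32/3, 32/3, 128/15, …
g: a_k = -3, -3, -3, -3, -3, -3, …
f·g: L₀ = L_f ⊗_s L_g, ord ≤ 1·1.
h=∫₀ˣh₀: take L = L₀·Dx.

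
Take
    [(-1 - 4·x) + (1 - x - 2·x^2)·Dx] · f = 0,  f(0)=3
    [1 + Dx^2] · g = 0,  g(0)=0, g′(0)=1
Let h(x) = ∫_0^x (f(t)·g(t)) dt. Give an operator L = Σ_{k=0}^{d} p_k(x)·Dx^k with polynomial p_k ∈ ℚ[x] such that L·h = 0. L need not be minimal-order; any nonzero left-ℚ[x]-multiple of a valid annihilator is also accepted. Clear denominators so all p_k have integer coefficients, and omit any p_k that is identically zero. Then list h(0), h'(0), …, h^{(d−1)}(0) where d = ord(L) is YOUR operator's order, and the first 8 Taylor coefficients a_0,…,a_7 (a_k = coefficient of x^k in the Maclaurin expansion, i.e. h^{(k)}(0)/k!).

L = (3 + x + 2·x^2)·Dx + (2 + 8·x)·Dx^2 + (-1 + x + 2·x^2)·Dx^3  (order 3).
h: a_k = 0, 0, 3/2, 1, 17/8, 29/10, 1261/240, 2421/280, …
ICs: h(0) = 0, h′(0) = 0, h′′(0) = 3.

f: a_k = 3, 3, 9, 15, 33, 63, 129, 255, …
g: a_k = 0, 1, 0, -1/6, 0, 1/120, 0, -1/5040, …
f·g: L₀ = L_f ⊗_s L_g, ord ≤ 1·2.
∫: right-multiply L₀ by Dx.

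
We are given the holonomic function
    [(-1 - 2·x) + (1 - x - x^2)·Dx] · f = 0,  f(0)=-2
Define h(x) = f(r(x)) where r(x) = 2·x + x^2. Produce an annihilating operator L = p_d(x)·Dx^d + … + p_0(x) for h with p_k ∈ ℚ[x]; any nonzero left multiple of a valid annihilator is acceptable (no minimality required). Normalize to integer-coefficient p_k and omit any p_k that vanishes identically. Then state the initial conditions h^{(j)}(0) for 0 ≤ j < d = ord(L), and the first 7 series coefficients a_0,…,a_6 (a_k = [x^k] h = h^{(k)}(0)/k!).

f: a_k = -2, -2, -4, -6, -10, -16, -26, …
f∘r: x↦r, Dx↦Dx/r' in L_f ⇒ L₀.
L = (2 + 10·x + 12·x^2 + 4·x^3) + (-1 + 2·x + 5·x^2 + 4·x^3 + x^4)·Dx  (order 1).
h: a_k = -2, -4, -18, -64, -236, -868, -3190, …
ICs: h(0) = -2.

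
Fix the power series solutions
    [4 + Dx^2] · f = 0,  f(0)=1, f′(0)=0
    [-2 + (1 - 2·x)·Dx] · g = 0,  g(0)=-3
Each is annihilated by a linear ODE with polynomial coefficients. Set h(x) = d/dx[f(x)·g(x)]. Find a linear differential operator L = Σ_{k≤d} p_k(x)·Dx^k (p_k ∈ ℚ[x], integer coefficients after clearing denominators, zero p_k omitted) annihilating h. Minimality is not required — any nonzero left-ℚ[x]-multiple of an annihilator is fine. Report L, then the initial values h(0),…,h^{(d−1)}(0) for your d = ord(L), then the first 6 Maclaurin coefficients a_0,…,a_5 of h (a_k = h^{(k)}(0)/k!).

f: a_k = 1, 0, -2, 0, 2/3, 0, …
g: a_k = -3, -6, -12, -24, -48, -96, …
Product ⇒ symmetric product L₀, ord ≤ 2.
h=h₀': d/dx-closure on L₀ ⇒ L.
L = (-4 - 16·x + 16·x^2) + (-4 + 8·x)·Dx + (1 - 4·x + 4·x^2)·Dx^2  (order 2).
h: a_k = -6, -12, -36, -104, -260, -3112/5, …
ICs: h(0) = -6, h′(0) = -12.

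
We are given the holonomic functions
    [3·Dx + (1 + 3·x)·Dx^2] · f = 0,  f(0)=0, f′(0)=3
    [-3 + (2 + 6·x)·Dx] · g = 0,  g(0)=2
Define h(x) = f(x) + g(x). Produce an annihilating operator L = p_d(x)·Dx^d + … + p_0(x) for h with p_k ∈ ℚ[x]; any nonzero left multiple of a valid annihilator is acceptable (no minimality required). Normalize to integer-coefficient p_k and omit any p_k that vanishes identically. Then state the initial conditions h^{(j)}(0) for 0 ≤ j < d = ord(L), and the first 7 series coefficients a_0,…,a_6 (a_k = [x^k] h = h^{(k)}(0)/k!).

L = 9·Dx + (15 + 45·x)·Dx^2 + (2 + 12·x + 18·x^2)·Dx^3  (order 3).
h: a_k = 2, 6, -27/4, 99/8, -1701/64, 39609/640, -77517/512, …
ICs: h(0) = 2, h′(0) = 6, h′′(0) = -27/2.

f: a_k = 0, 3, -9/2, 9, -81/4, 243/5, -243/2, …
g: a_k = 2, 3, -9/4, 27/8, -405/64, 1701/128, -15309/512, …
Sum ⇒ L₀ = lclm(L_f,L_g) in ℚ(x)⟨Dx⟩.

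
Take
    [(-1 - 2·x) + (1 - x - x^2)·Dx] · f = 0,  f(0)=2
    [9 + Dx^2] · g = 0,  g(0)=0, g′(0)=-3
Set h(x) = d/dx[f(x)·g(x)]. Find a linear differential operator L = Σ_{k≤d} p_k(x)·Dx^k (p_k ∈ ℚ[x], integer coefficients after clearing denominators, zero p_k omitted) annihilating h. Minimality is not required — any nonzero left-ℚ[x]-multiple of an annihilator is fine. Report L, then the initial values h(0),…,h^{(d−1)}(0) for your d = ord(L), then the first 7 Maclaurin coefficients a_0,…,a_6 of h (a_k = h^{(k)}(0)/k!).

L = (3 - 162·x - 81·x^2 + 162·x^3 + 81·x^4) + (-12 - 6·x + 54·x^2 + 36·x^3)·Dx + (7 - 16·x - 7·x^2 + 18·x^3 + 9·x^4)·Dx^2  (order 2).
h: a_k = -6, -12, -9, -36, -321/4, -1503/10, -2253/8, …
ICs: h(0) = -6, h′(0) = -12.

f: a_k = 2, 2, 4, 6, 10, 16, 26, …
g: a_k = 0, -3, 0, 9/2, 0, -81/40, 0, …
L₀ := L_f ⊗_s L_g (sym. prod.), ord ≤ 2.
h=h₀': d/dx-closure on L₀ ⇒ L.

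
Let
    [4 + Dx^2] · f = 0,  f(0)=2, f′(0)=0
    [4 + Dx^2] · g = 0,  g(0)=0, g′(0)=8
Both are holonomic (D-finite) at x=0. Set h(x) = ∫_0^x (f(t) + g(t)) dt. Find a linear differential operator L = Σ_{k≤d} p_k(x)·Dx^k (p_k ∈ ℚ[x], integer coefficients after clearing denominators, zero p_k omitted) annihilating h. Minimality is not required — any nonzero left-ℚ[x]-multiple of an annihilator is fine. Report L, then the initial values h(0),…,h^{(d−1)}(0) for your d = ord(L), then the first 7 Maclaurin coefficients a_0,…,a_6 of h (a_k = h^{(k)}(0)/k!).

L = 4·Dx + Dx^3  (order 3).
h: a_k = 0, 2, 4, -4/3, -4/3, 4/15, 8/45, …
ICs: h(0) = 0, h′(0) = 2, h′′(0) = 8.

f: a_k = 2, 0, -4, 0, 4/3, 0, -8/45, …
g: a_k = 0, 8, 0, -16/3, 0, 16/15, 0, …
Weyl lclm of L_f,L_g ⇒ L₀ (ord ≤ 4).
∫: right-multiply L₀ by Dx.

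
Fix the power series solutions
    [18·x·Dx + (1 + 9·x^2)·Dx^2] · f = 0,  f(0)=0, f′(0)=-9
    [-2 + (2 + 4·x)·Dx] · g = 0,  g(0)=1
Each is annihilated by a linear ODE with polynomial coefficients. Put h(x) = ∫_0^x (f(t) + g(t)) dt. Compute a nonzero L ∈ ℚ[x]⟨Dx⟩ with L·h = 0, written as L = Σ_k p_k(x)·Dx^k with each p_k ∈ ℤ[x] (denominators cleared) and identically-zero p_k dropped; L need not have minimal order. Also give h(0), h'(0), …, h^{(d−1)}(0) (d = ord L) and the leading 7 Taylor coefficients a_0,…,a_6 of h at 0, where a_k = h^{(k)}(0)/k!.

f: a_k = 0, -9, 0, 27, 0, -729/5, 0, …
g: a_k = 1, 1, -1/2, 1/2, -5/8, 7/8, -21/16, …
f+g: L₀ = lclm(L_f,L_g), ord ≤ 2+1.
∫: right-multiply L₀ by Dx.
L = (-36 - 180·x + 972·x^2 + 972·x^3)·Dx^2 + (-42 - 144·x + 720·x^2 + 3888·x^3 + 3402·x^4)·Dx^3 + (-2 + 32·x + 108·x^2 + 396·x^3 + 1134·x^4 + 972·x^5)·Dx^4  (order 4).
h: a_k = 0, 1, -4, -1/6, 55/8, -1/8, -5797/240, …
ICs: h(0) = 0, h′(0) = 1, h′′(0) = -8, h′′′(0) = -1.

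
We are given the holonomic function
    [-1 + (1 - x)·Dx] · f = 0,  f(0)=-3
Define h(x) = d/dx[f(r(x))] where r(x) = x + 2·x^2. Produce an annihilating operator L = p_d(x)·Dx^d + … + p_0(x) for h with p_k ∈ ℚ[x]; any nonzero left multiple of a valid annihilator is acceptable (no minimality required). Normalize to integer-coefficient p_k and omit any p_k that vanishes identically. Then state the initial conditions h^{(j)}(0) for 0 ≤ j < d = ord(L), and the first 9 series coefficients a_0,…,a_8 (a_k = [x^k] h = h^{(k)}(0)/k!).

f: a_k = -3, -3, -3, -3, -3, -3, -3, -3, -3, …
f∘r: x↦r, Dx↦Dx/r' in L_f ⇒ L₀.
Differentiate: ansatz ord ≤ ord L₀ ⇒ L.
L = (6 + 12·x + 24·x^2) + (-1 - 3·x + 6·x^2 + 8·x^3)·Dx  (order 1).
h: a_k = -3, -18, -45, -132, -315, -774, -1785, -4104, -9207, …
ICs: h(0) = -3.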